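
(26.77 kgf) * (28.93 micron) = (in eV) 4.74e+16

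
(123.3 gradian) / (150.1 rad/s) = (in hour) 3.584e-06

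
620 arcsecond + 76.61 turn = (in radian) 481.4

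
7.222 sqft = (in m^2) 0.6709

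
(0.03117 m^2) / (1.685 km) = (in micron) 18.5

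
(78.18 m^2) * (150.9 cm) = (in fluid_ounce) 3.989e+06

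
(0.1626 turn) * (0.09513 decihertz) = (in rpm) 0.09281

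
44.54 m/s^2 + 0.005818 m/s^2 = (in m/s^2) 44.55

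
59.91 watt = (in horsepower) 0.08034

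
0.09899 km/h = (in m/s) 0.0275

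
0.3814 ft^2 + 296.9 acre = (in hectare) 120.2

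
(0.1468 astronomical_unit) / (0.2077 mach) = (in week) 513.4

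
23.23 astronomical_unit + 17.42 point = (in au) 23.23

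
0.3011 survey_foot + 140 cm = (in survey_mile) 0.0009269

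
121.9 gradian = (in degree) 109.7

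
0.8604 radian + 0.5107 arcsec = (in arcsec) 1.775e+05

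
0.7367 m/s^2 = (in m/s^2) 0.7367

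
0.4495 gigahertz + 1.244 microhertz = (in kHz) 4.495e+05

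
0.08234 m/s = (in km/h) 0.2964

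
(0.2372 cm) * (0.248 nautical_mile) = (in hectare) 0.0001089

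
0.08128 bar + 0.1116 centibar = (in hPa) 82.4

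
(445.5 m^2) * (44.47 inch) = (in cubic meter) 503.2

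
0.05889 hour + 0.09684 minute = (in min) 3.63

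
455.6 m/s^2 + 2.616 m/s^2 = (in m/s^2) 458.2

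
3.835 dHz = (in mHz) 383.5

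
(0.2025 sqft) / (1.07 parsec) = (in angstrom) 5.698e-09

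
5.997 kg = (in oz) 211.5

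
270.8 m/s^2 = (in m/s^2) 270.8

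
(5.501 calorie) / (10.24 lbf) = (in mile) 0.000314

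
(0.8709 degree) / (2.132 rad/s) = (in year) 2.261e-10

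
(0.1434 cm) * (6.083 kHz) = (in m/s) 8.723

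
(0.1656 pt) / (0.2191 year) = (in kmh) 3.044e-11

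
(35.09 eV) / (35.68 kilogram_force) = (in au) 1.074e-31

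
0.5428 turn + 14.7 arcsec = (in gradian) 217.1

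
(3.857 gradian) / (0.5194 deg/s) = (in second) 6.683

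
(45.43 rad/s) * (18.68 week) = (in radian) 5.133e+08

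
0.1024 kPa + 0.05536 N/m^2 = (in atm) 0.001011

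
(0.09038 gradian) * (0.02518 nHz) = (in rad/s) 3.575e-14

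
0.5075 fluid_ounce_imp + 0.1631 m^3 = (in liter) 163.1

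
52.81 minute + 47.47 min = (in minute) 100.3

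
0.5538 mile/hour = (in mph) 0.5538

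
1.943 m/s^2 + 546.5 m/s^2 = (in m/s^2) 548.4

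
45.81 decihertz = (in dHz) 45.81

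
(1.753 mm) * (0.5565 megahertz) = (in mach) 2.865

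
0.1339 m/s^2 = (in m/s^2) 0.1339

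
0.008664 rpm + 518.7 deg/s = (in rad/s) 9.054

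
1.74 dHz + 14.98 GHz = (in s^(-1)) 1.498e+10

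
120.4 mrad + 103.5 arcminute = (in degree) 8.623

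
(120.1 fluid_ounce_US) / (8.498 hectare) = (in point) 0.0001185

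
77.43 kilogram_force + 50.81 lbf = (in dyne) 9.853e+07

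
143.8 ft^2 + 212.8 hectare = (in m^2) 2.128e+06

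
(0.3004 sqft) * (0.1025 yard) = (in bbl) 0.01645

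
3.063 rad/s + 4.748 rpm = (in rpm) 34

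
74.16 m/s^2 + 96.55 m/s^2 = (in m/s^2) 170.7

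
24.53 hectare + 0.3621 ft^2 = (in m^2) 2.453e+05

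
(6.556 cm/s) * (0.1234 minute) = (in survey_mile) 0.0003016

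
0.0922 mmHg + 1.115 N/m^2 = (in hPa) 0.1341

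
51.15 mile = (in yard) 9.002e+04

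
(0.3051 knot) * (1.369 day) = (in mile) 11.54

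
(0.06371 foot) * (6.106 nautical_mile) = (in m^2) 219.6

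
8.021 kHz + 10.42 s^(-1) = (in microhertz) 8.031e+09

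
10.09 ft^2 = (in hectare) 9.374e-05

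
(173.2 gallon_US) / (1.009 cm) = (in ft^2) 699.4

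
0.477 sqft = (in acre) 1.095e-05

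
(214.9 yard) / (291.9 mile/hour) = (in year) 4.775e-08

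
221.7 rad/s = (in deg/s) 1.27e+04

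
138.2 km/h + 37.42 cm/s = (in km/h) 139.5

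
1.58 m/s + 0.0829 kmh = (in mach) 0.004708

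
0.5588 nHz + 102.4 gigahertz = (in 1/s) 1.024e+11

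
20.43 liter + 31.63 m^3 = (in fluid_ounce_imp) 1.114e+06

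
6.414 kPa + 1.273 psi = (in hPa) 151.9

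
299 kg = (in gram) 2.99e+05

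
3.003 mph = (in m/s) 1.342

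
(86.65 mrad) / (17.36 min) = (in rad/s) 8.319e-05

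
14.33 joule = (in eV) 8.944e+19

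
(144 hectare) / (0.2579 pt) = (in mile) 9.835e+06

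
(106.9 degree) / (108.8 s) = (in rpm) 0.1638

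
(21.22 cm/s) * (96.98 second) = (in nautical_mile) 0.01111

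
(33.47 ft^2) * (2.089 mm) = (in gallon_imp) 1.429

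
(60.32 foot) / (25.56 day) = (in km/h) 2.997e-05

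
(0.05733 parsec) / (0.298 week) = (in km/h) 3.534e+10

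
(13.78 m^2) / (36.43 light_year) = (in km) 3.998e-20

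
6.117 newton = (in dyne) 6.117e+05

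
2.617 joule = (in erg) 2.617e+07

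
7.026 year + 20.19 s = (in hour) 6.155e+04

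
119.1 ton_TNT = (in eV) 3.11e+30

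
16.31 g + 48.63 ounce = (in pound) 3.075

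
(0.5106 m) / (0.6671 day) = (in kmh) 3.189e-05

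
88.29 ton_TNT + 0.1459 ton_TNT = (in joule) 3.7e+11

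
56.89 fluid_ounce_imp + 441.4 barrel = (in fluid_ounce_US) 2.373e+06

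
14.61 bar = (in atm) 14.42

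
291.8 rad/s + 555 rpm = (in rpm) 3341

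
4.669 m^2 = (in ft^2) 50.26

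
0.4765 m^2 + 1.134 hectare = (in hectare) 1.134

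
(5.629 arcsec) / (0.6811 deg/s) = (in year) 7.28e-11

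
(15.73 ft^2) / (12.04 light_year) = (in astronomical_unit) 8.576e-29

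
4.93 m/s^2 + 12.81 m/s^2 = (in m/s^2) 17.74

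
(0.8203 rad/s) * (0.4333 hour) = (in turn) 203.6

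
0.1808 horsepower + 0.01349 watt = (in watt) 134.8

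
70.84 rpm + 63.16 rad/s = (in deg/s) 4044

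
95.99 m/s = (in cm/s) 9599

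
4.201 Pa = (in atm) 4.146e-05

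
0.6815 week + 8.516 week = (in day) 64.38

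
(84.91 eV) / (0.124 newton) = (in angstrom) 1.097e-06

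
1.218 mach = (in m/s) 414.7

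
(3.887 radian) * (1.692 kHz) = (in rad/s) 6577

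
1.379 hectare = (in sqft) 1.484e+05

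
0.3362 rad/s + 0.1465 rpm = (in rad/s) 0.3515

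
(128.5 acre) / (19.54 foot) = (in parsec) 2.83e-12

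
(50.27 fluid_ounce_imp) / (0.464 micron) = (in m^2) 3078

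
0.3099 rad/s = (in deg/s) 17.76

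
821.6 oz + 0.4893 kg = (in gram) 2.378e+04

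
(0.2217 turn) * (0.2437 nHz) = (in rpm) 3.242e-09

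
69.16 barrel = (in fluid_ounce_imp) 3.87e+05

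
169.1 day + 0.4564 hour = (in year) 0.4633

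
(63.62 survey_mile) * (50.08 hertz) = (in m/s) 5.128e+06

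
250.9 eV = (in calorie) 9.608e-18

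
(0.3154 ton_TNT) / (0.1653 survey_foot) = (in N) 2.619e+10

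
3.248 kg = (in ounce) 114.6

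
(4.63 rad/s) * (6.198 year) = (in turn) 1.44e+08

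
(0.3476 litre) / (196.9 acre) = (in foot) 1.431e-09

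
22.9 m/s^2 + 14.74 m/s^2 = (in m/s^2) 37.64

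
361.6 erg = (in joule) 3.616e-05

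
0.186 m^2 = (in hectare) 1.86e-05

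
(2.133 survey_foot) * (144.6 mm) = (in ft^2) 1.012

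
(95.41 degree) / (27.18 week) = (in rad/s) 1.013e-07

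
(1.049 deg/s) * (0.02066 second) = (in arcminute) 1.3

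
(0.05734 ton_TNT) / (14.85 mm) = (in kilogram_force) 1.647e+09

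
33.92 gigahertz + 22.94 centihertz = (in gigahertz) 33.92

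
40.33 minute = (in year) 7.673e-05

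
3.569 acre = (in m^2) 1.444e+04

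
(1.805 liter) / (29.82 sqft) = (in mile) 4.048e-07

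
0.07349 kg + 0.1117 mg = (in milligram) 7.349e+04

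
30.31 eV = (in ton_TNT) 1.161e-27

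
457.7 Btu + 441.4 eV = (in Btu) 457.7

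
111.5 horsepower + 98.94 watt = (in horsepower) 111.6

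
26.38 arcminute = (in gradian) 0.4885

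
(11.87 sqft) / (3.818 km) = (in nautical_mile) 1.56e-07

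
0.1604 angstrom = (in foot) 5.262e-11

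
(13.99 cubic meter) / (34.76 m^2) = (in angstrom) 4.025e+09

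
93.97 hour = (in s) 3.383e+05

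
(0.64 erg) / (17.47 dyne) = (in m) 0.0003663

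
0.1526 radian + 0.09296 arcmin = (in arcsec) 3.148e+04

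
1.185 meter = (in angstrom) 1.185e+10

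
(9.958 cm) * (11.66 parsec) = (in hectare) 3.583e+12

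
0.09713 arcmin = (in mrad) 0.02825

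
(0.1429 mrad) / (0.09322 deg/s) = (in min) 0.001464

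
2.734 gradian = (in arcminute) 147.6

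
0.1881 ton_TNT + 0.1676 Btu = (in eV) 4.912e+27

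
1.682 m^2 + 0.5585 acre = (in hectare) 0.2262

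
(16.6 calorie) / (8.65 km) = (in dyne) 802.9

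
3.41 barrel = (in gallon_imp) 119.3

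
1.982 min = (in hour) 0.03303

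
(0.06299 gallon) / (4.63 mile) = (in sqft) 3.444e-07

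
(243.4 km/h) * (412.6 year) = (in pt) 2.494e+15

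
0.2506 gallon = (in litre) 0.9486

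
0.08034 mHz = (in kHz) 8.034e-08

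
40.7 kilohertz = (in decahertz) 4070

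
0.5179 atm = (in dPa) 5.248e+05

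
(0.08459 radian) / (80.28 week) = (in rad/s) 1.742e-09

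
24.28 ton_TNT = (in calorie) 2.428e+10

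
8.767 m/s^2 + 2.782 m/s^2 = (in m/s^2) 11.55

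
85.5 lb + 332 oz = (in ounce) 1700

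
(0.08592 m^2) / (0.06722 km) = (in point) 3.623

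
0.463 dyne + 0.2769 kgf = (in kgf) 0.2769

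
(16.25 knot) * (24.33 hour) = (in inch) 2.883e+07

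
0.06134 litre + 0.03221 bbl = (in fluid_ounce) 175.2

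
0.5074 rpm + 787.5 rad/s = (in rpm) 7521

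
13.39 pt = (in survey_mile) 2.935e-06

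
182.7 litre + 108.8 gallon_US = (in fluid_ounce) 2.01e+04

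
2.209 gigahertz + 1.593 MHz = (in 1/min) 1.326e+11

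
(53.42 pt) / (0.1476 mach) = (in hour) 1.042e-07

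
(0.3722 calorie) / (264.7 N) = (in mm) 5.883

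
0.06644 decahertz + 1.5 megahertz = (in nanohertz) 1.5e+15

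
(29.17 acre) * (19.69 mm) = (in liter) 2.324e+06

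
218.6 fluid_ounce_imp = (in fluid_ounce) 210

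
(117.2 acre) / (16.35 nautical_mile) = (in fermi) 1.566e+16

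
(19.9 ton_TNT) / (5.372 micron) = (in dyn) 1.55e+21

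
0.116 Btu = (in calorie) 29.25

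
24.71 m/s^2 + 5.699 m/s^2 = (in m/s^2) 30.41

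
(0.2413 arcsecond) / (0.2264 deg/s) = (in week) 4.895e-10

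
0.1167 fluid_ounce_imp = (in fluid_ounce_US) 0.1121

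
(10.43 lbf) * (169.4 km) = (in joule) 7.859e+06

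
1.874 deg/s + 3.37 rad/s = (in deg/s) 195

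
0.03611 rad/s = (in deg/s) 2.069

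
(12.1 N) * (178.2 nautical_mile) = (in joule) 3.993e+06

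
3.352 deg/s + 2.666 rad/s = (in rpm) 26.02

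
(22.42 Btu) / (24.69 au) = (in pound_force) 1.44e-09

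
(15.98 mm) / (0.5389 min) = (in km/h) 0.001779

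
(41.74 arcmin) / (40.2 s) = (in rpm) 0.002884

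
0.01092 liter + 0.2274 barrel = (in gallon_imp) 7.955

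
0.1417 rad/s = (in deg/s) 8.119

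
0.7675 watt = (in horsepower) 0.001029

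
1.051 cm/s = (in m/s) 0.01051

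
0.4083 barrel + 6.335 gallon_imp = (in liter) 93.71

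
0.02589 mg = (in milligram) 0.02589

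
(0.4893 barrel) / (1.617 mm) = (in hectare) 0.004811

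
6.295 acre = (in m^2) 2.547e+04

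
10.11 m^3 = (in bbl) 63.59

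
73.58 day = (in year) 0.2016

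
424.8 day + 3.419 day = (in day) 428.2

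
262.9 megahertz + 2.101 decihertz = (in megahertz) 262.9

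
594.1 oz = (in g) 1.684e+04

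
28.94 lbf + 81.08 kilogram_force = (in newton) 923.9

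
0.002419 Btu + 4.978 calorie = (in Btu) 0.02216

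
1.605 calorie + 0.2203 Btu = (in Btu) 0.2267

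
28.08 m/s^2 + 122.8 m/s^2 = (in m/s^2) 150.9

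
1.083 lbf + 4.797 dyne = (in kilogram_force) 0.4912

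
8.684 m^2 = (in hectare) 0.0008684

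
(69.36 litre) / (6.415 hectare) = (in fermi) 1.081e+09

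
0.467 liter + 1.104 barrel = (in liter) 176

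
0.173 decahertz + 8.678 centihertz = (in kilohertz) 0.001817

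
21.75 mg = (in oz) 0.0007672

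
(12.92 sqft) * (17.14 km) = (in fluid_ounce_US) 6.957e+08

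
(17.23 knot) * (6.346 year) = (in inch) 6.984e+10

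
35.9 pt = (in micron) 1.266e+04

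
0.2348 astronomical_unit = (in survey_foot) 1.152e+11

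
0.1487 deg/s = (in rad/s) 0.002595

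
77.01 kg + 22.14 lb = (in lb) 191.9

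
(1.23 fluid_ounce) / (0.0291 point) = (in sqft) 38.14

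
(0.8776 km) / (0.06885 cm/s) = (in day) 14.75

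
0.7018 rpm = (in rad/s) 0.07349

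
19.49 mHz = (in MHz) 1.949e-08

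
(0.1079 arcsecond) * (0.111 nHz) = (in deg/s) 3.327e-15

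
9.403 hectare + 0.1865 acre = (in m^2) 9.478e+04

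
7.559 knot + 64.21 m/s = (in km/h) 245.2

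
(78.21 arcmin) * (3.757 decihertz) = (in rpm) 0.08162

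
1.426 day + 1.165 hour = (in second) 1.274e+05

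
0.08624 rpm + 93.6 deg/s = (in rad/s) 1.643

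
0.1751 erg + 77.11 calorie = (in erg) 3.226e+09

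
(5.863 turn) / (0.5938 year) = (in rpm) 1.879e-05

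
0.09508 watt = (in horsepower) 0.0001275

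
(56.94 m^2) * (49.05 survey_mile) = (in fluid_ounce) 1.52e+11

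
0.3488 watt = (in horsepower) 0.0004677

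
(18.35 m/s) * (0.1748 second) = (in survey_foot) 10.52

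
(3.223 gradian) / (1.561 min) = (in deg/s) 0.03097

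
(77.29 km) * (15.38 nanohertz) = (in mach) 3.491e-06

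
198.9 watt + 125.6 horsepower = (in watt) 9.386e+04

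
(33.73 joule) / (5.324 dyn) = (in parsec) 2.053e-11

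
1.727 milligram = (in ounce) 6.092e-05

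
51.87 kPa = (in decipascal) 5.187e+05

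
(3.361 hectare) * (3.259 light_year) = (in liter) 1.036e+24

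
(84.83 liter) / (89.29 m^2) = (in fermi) 9.501e+11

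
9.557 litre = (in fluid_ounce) 323.2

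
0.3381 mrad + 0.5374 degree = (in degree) 0.5568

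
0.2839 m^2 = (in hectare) 2.839e-05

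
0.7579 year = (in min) 3.984e+05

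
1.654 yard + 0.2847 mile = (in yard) 502.7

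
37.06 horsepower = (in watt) 2.764e+04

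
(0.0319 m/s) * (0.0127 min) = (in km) 2.431e-05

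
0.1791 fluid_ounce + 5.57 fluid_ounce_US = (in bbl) 0.001069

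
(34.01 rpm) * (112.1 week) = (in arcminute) 8.301e+11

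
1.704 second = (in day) 1.972e-05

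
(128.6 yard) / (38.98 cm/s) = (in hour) 0.0838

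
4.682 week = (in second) 2.832e+06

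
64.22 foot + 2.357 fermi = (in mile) 0.01216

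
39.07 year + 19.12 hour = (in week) 2037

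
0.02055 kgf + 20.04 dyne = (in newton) 0.2017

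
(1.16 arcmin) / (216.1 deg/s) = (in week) 1.479e-10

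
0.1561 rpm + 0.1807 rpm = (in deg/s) 2.021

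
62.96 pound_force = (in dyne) 2.801e+07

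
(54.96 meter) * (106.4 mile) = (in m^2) 9.411e+06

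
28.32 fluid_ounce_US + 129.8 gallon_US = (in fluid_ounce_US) 1.664e+04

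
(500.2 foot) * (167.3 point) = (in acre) 0.002224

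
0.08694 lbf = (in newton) 0.3867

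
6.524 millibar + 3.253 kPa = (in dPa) 3.905e+04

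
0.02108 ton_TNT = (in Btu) 8.36e+04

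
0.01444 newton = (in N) 0.01444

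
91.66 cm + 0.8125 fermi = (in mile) 0.0005695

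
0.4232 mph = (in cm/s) 18.92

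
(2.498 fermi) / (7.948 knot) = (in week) 1.01e-21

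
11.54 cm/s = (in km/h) 0.4154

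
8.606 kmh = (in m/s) 2.391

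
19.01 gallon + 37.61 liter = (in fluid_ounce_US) 3705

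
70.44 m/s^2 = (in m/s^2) 70.44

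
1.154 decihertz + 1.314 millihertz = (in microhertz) 1.167e+05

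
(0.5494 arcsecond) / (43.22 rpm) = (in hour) 1.635e-10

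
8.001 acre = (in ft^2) 3.485e+05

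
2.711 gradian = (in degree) 2.44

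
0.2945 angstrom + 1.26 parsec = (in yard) 4.252e+16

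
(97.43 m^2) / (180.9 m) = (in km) 0.0005386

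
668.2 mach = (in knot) 4.423e+05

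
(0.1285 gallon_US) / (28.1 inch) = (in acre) 1.684e-07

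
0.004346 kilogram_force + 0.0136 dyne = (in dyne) 4262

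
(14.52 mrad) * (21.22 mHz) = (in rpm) 0.002942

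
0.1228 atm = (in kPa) 12.44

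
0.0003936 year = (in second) 1.241e+04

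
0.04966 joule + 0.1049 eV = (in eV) 3.1e+17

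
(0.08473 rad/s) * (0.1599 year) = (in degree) 2.448e+07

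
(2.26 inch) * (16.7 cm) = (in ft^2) 0.1032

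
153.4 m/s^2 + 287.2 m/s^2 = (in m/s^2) 440.6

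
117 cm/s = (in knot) 2.274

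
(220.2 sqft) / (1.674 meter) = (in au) 8.169e-11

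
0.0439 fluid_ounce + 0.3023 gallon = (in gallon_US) 0.3026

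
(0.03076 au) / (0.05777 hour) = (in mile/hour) 4.949e+07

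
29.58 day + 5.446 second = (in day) 29.58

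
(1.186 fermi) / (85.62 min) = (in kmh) 8.311e-19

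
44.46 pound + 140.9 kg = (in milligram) 1.611e+08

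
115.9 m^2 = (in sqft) 1248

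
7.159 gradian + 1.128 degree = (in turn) 0.02103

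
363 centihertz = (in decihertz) 36.3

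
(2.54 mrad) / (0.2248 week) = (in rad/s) 1.868e-08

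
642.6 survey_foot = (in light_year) 2.07e-14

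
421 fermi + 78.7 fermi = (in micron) 4.997e-07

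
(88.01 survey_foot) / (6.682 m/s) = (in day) 4.647e-05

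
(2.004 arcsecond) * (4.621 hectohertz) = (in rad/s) 0.00449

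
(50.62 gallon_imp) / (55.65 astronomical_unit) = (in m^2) 2.764e-14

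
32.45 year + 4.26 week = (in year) 32.53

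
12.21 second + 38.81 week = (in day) 271.7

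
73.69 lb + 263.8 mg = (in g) 3.343e+04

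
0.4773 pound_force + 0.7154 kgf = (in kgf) 0.9319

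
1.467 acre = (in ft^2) 6.39e+04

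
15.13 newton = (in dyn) 1.513e+06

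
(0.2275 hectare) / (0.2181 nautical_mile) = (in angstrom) 5.632e+10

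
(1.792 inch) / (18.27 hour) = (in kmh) 2.491e-06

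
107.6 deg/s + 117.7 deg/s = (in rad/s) 3.932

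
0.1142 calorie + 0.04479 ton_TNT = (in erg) 1.874e+15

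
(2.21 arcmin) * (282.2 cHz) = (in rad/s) 0.001814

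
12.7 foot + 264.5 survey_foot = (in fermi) 8.449e+16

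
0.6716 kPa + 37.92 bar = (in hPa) 3.793e+04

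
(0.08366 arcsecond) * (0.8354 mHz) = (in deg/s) 1.941e-08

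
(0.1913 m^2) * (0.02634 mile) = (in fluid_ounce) 2.742e+05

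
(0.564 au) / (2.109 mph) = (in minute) 1.492e+09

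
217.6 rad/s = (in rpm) 2078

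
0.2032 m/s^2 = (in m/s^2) 0.2032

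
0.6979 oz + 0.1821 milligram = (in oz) 0.6979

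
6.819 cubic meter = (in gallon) 1801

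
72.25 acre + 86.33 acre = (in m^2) 6.418e+05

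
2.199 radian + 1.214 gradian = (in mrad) 2218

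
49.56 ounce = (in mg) 1.405e+06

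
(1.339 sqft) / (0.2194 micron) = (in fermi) 5.67e+20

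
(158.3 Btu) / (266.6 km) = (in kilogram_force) 0.06388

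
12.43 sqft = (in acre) 0.0002854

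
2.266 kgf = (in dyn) 2.222e+06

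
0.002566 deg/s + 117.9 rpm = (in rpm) 117.9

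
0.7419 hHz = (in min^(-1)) 4451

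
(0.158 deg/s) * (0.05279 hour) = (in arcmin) 1802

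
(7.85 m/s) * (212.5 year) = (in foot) 1.726e+11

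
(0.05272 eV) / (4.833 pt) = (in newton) 4.954e-18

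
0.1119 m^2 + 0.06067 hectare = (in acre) 0.1499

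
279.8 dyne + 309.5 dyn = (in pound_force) 0.001325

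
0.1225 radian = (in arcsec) 2.527e+04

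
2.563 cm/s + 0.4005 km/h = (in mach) 0.000402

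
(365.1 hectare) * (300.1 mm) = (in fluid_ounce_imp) 3.856e+10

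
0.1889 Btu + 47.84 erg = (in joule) 199.3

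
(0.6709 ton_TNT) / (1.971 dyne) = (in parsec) 0.004615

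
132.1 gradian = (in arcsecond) 4.28e+05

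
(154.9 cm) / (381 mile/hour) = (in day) 1.053e-07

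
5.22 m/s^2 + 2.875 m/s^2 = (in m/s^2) 8.095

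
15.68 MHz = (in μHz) 1.568e+13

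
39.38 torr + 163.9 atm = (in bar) 166.1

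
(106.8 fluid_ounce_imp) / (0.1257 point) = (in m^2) 68.43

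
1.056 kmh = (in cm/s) 29.33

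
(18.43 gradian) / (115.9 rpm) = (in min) 0.0003975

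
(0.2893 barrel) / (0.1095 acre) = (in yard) 0.0001135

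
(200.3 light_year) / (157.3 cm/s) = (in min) 2.008e+16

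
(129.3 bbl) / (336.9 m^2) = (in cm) 6.102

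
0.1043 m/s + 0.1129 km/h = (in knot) 0.2637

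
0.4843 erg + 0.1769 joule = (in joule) 0.1769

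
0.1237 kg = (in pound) 0.2727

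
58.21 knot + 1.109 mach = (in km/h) 1467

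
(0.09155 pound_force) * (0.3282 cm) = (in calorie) 0.0003194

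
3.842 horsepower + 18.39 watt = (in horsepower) 3.867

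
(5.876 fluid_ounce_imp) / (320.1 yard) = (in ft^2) 6.14e-06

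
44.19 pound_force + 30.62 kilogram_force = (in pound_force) 111.7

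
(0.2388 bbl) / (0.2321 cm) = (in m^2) 16.36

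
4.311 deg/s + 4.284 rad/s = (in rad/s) 4.359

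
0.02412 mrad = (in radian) 2.412e-05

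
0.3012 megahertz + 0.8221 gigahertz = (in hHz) 8.224e+06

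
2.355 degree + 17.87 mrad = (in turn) 0.009386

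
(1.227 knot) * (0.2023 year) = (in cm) 4.027e+08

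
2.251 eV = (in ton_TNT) 8.62e-29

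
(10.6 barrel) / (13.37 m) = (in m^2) 0.126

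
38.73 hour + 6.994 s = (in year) 0.004421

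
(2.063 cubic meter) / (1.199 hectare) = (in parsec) 5.576e-21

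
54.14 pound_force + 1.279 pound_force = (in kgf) 25.14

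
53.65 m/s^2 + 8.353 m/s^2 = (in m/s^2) 62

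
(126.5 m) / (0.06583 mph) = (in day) 0.04975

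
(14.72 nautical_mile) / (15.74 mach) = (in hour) 0.001413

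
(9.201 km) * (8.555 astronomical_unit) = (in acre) 2.91e+12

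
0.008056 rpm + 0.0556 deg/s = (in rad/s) 0.001814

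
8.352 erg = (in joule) 8.352e-07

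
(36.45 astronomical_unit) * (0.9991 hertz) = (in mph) 1.219e+13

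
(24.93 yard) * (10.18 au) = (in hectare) 3.472e+09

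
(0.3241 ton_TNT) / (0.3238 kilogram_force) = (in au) 0.002855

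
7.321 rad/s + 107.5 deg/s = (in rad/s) 9.197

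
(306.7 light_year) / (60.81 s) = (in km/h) 1.718e+17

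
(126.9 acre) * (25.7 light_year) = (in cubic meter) 1.249e+23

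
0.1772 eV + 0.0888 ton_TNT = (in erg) 3.715e+15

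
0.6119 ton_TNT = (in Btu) 2.427e+06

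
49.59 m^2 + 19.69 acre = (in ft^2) 8.582e+05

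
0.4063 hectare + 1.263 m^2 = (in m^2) 4064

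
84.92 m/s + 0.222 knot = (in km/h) 306.1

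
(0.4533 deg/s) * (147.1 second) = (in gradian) 74.09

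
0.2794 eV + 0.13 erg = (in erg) 0.13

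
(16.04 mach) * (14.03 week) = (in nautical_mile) 2.502e+07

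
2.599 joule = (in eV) 1.622e+19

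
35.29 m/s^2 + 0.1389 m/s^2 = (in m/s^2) 35.43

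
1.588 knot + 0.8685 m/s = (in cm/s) 168.5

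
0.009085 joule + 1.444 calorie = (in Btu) 0.005735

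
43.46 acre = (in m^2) 1.759e+05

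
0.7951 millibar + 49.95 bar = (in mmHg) 3.747e+04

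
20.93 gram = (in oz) 0.7383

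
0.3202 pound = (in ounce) 5.123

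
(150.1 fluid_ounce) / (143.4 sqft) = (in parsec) 1.08e-20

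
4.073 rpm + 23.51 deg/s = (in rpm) 7.991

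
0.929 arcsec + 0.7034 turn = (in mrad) 4420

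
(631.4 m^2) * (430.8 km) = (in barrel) 1.711e+09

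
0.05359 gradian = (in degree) 0.04823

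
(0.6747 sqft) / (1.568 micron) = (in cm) 3.998e+06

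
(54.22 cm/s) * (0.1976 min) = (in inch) 253.1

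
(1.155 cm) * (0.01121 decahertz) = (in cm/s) 0.1295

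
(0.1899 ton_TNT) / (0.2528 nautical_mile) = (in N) 1.697e+06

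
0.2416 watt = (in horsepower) 0.000324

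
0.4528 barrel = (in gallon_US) 19.02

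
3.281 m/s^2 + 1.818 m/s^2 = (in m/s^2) 5.099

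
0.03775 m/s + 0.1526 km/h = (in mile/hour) 0.1793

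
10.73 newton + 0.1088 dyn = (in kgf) 1.094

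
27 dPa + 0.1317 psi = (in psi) 0.1321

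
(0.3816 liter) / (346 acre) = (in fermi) 2.725e+05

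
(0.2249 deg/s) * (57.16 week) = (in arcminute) 4.665e+08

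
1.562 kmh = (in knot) 0.8434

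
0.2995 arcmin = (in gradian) 0.005546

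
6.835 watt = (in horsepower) 0.009166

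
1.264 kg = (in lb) 2.787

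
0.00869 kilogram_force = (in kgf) 0.00869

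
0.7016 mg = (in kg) 7.016e-07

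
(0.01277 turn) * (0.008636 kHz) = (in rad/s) 0.6929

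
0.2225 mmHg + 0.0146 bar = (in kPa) 1.49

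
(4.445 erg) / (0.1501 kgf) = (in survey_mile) 1.876e-10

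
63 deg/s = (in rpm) 10.5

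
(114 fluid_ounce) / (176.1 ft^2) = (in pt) 0.5841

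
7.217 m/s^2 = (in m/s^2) 7.217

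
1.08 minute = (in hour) 0.018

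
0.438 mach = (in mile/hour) 333.6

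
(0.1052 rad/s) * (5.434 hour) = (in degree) 1.179e+05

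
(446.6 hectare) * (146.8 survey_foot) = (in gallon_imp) 4.396e+10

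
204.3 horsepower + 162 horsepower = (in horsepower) 366.3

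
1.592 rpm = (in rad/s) 0.1667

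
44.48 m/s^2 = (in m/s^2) 44.48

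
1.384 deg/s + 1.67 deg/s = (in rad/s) 0.0533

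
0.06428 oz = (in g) 1.822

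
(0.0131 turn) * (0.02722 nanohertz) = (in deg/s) 1.284e-10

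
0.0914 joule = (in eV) 5.705e+17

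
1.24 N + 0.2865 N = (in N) 1.526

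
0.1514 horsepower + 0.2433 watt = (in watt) 113.1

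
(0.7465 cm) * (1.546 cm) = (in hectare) 1.154e-08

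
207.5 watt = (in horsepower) 0.2783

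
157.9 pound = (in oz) 2526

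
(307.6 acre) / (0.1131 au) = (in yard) 8.046e-05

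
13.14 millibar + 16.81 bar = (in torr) 1.262e+04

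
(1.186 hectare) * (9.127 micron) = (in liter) 108.2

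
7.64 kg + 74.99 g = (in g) 7715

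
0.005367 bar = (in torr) 4.026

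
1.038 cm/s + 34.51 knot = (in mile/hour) 39.74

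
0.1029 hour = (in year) 1.175e-05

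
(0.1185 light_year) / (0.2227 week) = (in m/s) 8.324e+09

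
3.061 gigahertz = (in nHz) 3.061e+18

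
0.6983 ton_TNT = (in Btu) 2.769e+06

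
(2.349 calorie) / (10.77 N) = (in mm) 912.6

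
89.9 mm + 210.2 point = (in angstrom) 1.641e+09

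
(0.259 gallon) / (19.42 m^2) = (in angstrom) 5.049e+05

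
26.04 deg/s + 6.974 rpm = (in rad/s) 1.185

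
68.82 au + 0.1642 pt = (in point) 2.918e+16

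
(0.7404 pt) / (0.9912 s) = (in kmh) 0.0009487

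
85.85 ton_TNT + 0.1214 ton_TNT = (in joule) 3.597e+11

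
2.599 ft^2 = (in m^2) 0.2415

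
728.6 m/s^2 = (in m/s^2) 728.6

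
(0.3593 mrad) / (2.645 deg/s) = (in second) 0.007783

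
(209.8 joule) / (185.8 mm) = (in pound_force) 253.8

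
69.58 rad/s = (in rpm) 664.4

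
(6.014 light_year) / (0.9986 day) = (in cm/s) 6.595e+13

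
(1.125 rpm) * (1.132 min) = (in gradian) 509.4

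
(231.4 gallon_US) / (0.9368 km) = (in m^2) 0.000935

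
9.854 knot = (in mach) 0.01489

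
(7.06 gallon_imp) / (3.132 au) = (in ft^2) 7.373e-13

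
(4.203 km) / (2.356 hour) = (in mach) 0.001455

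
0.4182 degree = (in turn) 0.001162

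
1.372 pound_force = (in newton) 6.103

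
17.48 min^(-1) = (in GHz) 2.913e-10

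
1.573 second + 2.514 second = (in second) 4.087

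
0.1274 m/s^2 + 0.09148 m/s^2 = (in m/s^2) 0.2189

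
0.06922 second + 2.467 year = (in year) 2.467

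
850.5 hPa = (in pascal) 8.505e+04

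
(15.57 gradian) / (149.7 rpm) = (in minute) 0.00026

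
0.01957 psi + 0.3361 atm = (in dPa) 3.419e+05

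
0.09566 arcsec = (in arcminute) 0.001594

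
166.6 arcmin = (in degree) 2.777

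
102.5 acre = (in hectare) 41.48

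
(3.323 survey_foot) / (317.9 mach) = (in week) 1.547e-11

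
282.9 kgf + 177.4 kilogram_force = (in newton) 4514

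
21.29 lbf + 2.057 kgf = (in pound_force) 25.82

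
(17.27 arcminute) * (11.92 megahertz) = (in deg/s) 3.431e+06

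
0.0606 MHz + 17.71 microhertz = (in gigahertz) 6.06e-05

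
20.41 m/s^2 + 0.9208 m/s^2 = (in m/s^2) 21.33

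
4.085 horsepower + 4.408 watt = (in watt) 3051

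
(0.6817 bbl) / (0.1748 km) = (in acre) 1.532e-07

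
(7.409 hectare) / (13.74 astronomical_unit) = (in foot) 1.183e-07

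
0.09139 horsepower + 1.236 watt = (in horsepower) 0.09305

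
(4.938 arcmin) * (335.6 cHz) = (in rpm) 0.04603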